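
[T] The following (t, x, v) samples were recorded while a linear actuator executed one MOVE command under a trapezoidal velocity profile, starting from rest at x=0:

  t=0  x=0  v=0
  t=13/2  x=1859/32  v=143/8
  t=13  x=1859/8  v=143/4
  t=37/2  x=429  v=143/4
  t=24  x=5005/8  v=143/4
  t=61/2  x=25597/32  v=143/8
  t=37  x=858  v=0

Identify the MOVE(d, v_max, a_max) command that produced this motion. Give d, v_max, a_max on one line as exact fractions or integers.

final state: t=37, x=858, v=0 → d = 858
a_max = (143/8−0)/(13/2−0) = 11/4
max v = 143/4 over t∈[13,24] → v_max = 143/4
check: 143/4·(13+11) = 858 ✓

d=858 v_max=143/4 a_max=11/4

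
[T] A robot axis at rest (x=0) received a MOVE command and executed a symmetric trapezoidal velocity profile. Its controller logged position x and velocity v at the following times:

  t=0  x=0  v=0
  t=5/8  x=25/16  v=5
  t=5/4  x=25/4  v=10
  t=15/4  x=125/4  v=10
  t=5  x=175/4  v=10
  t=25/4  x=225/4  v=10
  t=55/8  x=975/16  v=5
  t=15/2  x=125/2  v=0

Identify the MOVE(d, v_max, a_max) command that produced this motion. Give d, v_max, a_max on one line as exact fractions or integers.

d=125/2 v_max=10 a_max=8

final state: t=15/2, x=125/2, v=0 → d = 125/2
a_max = (5−0)/(5/8−0) = 8
max v = 10 over t∈[5/4,25/4] → v_max = 10
check: 10·(5/4+5) = 125/2 ✓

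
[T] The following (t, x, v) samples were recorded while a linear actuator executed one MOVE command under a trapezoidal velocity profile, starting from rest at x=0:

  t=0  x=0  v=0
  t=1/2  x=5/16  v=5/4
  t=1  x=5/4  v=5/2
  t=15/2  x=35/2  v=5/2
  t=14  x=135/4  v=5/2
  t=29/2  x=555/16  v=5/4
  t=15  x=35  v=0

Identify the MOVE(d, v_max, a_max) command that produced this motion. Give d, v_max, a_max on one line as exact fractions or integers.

final state: t=15, x=35, v=0 → d = 35
a_max = (5/4−0)/(1/2−0) = 5/2
max v = 5/2 over t∈[1,14] → v_max = 5/2
check: 5/2·(1+13) = 35 ✓

d=35 v_max=5/2 a_max=5/2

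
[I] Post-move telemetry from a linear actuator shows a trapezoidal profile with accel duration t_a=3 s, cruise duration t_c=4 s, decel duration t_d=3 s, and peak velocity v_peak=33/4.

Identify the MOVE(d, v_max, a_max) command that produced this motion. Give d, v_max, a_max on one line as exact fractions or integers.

a_max = (33/4)/3 = 11/4
d_a = ½·33/4·3 = 99/8; d_c = 33/4·4 = 33
d = 2·99/8 + 33 = 231/4
t_c = 4 > 0 ⇒ limit active, v_max = 33/4

d=231/4 v_max=33/4 a_max=11/4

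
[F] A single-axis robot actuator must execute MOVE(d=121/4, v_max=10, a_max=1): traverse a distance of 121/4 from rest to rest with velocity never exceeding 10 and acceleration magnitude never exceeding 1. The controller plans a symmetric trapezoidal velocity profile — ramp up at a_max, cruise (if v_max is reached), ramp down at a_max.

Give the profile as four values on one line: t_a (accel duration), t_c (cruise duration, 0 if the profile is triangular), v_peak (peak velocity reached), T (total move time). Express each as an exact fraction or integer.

t_a=11/2 t_c=0 v_peak=11/2 T=11

(v_max)²/a_max = 10²/1 = 100
121/4 < 100 so t_c = 0
v_peak = √(121/4·1) = √(121/4) = 11/2
t_a = (11/2)/1 = 11/2; t_c = 0
T = 2·11/2 = 11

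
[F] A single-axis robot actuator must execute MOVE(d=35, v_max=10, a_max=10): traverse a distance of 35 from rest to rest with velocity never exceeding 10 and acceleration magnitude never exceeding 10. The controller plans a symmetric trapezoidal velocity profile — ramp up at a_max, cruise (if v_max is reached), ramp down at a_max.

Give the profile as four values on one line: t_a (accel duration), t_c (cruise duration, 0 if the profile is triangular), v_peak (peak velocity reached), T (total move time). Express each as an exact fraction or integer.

t_a=1 t_c=5/2 v_peak=10 T=9/2

v_max²/a_max = 10²/10 = 10
35 ≥ 10 ⇒ cruise phase
t_a = 10/10 = 1; v_peak = 10
d_cruise = 35 − 10 = 25; t_c = 25/10 = 5/2
T = 2·1 + 5/2 = 9/2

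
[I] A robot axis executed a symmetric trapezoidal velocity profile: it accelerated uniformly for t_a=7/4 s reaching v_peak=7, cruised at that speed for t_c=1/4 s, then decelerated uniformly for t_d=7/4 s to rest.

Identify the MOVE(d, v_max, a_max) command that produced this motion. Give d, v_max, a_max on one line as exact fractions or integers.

d=14 v_max=7 a_max=4

a_max = 7/(7/4) = 4
d_a = ½·7·7/4 = 49/8; d_c = 7·1/4 = 7/4
d = 2·49/8 + 7/4 = 14
t_c = 1/4 > 0 so v_max = 7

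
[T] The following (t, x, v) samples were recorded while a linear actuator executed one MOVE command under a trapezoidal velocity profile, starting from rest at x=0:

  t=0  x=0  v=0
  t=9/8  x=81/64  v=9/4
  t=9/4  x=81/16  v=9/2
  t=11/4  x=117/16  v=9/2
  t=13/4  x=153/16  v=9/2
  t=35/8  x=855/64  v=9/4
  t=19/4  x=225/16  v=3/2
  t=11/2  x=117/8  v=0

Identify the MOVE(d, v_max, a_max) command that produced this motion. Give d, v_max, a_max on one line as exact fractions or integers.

d=117/8 v_max=9/2 a_max=2

final state: t=11/2, x=117/8, v=0 → d = 117/8
a_max = (9/4−0)/(9/8−0) = 2
max v = 9/2 over t∈[9/4,13/4] → v_max = 9/2
check: 9/2·(9/4+1) = 117/8 ✓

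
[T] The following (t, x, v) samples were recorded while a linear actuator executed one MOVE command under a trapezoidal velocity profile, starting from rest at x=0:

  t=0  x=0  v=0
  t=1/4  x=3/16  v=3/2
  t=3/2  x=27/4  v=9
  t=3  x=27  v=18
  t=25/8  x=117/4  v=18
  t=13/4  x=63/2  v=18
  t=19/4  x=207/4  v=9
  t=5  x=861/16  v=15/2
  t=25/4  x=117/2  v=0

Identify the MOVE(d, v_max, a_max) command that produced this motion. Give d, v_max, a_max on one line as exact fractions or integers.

final state: t=25/4, x=117/2, v=0 → d = 117/2
a_max = (3/2−0)/(1/4−0) = 6
max v = 18 over t∈[3,13/4] → v_max = 18
check: 18·(3+1/4) = 117/2 ✓

d=117/2 v_max=18 a_max=6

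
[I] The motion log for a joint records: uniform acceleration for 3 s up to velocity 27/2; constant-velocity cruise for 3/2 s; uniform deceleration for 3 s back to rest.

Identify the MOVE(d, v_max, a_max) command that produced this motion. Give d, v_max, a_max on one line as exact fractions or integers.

d=243/4 v_max=27/2 a_max=9/2

a_max = (27/2)/3 = 9/2
d_a = ½·27/2·3 = 81/4; d_c = 27/2·3/2 = 81/4
d = 2·81/4 + 81/4 = 243/4
t_c = 3/2 > 0 ⇒ limit active, v_max = 27/2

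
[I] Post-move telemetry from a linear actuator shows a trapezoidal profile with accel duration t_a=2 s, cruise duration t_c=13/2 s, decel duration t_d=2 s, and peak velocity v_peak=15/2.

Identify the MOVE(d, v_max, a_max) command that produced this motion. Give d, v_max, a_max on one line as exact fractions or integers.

d=255/4 v_max=15/2 a_max=15/4

a_max = (15/2)/2 = 15/4
d_a = ½·15/2·2 = 15/2; d_c = 15/2·13/2 = 195/4
d = 2·15/2 + 195/4 = 255/4
t_c = 13/2 > 0 → v_max = v_peak = 15/2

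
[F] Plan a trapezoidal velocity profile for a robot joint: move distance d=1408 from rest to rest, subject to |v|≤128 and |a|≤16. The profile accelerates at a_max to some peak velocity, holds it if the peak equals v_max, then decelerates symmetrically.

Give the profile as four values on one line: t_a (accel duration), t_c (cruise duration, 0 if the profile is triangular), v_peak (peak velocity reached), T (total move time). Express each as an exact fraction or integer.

vₘ²/aₘ = 128²/16 = 1024
1408 ≥ 1024 → trapezoidal
t_a = 128/16 = 8; v_peak = 128
d_cruise = 1408 − 1024 = 384; t_c = 384/128 = 3
T = 2·8 + 3 = 19

t_a=8 t_c=3 v_peak=128 T=19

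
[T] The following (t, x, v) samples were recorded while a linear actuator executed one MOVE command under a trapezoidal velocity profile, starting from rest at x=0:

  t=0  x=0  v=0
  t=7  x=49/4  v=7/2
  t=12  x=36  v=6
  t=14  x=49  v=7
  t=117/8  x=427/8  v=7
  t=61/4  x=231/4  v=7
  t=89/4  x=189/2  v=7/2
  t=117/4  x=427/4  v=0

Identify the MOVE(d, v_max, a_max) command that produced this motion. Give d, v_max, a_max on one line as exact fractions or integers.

final state: t=117/4, x=427/4, v=0 → d = 427/4
a_max = (7/2−0)/(7−0) = 1/2
max v = 7 over t∈[14,61/4] → v_max = 7
check: 7·(14+5/4) = 427/4 ✓

d=427/4 v_max=7 a_max=1/2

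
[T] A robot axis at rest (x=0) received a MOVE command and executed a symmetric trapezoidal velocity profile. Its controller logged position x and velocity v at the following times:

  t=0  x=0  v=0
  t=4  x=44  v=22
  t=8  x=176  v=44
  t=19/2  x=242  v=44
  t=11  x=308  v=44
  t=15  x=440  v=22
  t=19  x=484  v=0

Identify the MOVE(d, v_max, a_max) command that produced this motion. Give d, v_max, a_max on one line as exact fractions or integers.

final state: t=19, x=484, v=0 → d = 484
a_max = (22−0)/(4−0) = 11/2
max v = 44 over t∈[8,11] → v_max = 44
check: 44·(8+3) = 484 ✓

d=484 v_max=44 a_max=11/2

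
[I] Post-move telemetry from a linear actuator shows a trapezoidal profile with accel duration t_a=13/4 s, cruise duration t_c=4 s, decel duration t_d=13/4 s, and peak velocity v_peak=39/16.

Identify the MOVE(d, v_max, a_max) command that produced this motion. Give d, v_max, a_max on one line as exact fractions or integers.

d=1131/64 v_max=39/16 a_max=3/4

a_max = (39/16)/(13/4) = 3/4
d_a = ½·39/16·13/4 = 507/128; d_c = 39/16·4 = 39/4
d = 2·507/128 + 39/4 = 1131/64
t_c = 4 > 0 ⇒ limit active, v_max = 39/16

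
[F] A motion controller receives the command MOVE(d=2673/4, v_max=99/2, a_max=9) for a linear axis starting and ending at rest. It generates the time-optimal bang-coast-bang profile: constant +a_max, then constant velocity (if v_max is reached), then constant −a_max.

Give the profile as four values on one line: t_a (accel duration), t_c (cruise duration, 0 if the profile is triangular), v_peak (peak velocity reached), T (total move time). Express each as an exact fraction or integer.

vₘ²/aₘ = (99/2)²/9 = 1089/4
2673/4 ≥ 1089/4 → trapezoidal
t_a = (99/2)/9 = 11/2; v_peak = 99/2
d_cruise = 2673/4 − 1089/4 = 396; t_c = 396/(99/2) = 8
T = 2·11/2 + 8 = 19

t_a=11/2 t_c=8 v_peak=99/2 T=19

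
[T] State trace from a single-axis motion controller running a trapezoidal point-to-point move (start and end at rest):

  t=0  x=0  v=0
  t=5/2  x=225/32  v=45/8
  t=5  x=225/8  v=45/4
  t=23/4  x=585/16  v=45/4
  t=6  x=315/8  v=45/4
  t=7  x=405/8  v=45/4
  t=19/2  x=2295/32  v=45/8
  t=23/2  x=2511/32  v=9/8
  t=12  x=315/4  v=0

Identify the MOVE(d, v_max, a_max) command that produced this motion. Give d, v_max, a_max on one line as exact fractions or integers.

d=315/4 v_max=45/4 a_max=9/4

final state: t=12, x=315/4, v=0 → d = 315/4
a_max = (45/8−0)/(5/2−0) = 9/4
max v = 45/4 over t∈[5,7] → v_max = 45/4
check: 45/4·(5+2) = 315/4 ✓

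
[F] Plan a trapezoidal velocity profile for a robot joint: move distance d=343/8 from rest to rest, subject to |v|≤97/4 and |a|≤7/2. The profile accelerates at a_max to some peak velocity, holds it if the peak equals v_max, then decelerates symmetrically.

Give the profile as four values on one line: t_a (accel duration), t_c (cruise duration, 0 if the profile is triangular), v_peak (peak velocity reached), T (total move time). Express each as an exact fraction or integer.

t_a=7/2 t_c=0 v_peak=49/4 T=7

v_max²/a_max = (97/4)²/(7/2) = 9409/56
343/8 < 9409/56 so t_c = 0
v_peak = √(343/8·7/2) = √(2401/16) = 49/4
t_a = (49/4)/(7/2) = 7/2; t_c = 0
T = 2·7/2 = 7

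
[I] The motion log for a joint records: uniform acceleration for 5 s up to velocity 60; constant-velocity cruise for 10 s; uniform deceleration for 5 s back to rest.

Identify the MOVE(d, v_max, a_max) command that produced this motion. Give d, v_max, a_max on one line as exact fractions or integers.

d=900 v_max=60 a_max=12

a_max = 60/5 = 12
d_a = ½·60·5 = 150; d_c = 60·10 = 600
d = 2·150 + 600 = 900
t_c = 10 > 0 ⇒ limit active, v_max = 60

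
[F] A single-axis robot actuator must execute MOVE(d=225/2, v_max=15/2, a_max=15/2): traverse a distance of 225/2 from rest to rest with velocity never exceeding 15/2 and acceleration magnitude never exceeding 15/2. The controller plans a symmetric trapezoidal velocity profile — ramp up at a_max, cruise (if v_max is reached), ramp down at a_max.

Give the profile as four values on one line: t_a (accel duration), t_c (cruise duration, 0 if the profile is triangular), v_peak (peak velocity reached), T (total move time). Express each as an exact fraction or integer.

t_a=1 t_c=14 v_peak=15/2 T=16

v_max²/a_max = (15/2)²/(15/2) = 15/2
225/2 ≥ 15/2 so v_max reached
t_a = (15/2)/(15/2) = 1; v_peak = 15/2
d_cruise = 225/2 − 15/2 = 105; t_c = 105/(15/2) = 14
T = 2·1 + 14 = 16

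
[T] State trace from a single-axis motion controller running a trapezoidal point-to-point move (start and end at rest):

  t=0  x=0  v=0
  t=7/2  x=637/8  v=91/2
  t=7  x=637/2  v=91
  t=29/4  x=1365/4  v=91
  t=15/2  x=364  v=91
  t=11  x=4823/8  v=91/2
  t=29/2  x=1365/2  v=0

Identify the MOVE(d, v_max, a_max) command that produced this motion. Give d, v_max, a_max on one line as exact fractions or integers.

final state: t=29/2, x=1365/2, v=0 → d = 1365/2
a_max = (91/2−0)/(7/2−0) = 13
max v = 91 over t∈[7,15/2] → v_max = 91
check: 91·(7+1/2) = 1365/2 ✓

d=1365/2 v_max=91 a_max=13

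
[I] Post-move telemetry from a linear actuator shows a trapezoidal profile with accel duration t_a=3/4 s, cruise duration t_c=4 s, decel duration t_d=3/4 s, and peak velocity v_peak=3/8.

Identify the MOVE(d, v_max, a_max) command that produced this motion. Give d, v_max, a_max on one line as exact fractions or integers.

d=57/32 v_max=3/8 a_max=1/2

a_max = (3/8)/(3/4) = 1/2
d_a = ½·3/8·3/4 = 9/64; d_c = 3/8·4 = 3/2
d = 2·9/64 + 3/2 = 57/32
t_c = 4 > 0 → v_max = v_peak = 3/8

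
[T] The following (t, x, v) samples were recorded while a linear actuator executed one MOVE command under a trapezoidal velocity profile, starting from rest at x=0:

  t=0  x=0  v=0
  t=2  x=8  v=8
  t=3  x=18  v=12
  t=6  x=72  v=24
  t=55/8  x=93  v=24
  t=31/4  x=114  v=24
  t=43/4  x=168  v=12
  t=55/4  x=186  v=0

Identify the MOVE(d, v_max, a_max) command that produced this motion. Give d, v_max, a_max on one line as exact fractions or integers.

d=186 v_max=24 a_max=4

final state: t=55/4, x=186, v=0 → d = 186
a_max = (8−0)/(2−0) = 4
max v = 24 over t∈[6,31/4] → v_max = 24
check: 24·(6+7/4) = 186 ✓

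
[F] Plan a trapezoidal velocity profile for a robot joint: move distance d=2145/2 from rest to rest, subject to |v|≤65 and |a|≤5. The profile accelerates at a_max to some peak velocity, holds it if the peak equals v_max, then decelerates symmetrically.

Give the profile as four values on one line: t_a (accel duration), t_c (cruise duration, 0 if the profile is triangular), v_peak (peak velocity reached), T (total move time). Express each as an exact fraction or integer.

t_a=13 t_c=7/2 v_peak=65 T=59/2

vₘ²/aₘ = 65²/5 = 845
2145/2 ≥ 845 ⇒ cruise phase
t_a = 65/5 = 13; v_peak = 65
d_cruise = 2145/2 − 845 = 455/2; t_c = (455/2)/65 = 7/2
T = 2·13 + 7/2 = 59/2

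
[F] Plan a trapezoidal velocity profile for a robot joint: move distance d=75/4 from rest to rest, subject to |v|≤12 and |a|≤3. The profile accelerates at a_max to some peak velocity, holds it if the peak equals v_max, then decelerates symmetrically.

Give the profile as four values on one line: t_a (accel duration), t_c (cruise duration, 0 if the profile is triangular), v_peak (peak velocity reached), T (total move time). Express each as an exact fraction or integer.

t_a=5/2 t_c=0 v_peak=15/2 T=5

vₘ²/aₘ = 12²/3 = 48
75/4 < 48 → triangular
v_peak = √(75/4·3) = √(225/4) = 15/2
t_a = (15/2)/3 = 5/2; t_c = 0
T = 2·5/2 = 5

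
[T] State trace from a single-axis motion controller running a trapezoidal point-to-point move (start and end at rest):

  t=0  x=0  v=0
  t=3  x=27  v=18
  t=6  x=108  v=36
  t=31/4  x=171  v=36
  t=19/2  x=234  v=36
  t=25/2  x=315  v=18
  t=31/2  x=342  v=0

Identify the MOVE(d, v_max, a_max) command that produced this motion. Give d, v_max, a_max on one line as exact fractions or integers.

final state: t=31/2, x=342, v=0 → d = 342
a_max = (18−0)/(3−0) = 6
max v = 36 over t∈[6,19/2] → v_max = 36
check: 36·(6+7/2) = 342 ✓

d=342 v_max=36 a_max=6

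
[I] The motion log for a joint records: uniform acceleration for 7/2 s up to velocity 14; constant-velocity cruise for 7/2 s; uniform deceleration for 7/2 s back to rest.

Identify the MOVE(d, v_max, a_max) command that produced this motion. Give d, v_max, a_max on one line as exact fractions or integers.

d=98 v_max=14 a_max=4

a_max = 14/(7/2) = 4
d_a = ½·14·7/2 = 49/2; d_c = 14·7/2 = 49
d = 2·49/2 + 49 = 98
t_c = 7/2 > 0 → v_max = v_peak = 14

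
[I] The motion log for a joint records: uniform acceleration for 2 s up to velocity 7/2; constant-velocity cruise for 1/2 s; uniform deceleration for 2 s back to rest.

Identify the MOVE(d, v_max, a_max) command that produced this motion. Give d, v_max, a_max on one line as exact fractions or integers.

d=35/4 v_max=7/2 a_max=7/4

a_max = (7/2)/2 = 7/4
d_a = ½·7/2·2 = 7/2; d_c = 7/2·1/2 = 7/4
d = 2·7/2 + 7/4 = 35/4
t_c = 1/2 > 0 → v_max = v_peak = 7/2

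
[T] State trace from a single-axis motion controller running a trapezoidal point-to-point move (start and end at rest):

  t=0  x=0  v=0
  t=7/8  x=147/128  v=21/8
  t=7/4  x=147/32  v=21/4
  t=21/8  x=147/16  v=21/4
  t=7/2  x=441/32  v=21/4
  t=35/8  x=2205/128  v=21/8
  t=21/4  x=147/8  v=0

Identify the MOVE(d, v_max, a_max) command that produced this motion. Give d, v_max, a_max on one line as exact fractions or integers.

d=147/8 v_max=21/4 a_max=3

final state: t=21/4, x=147/8, v=0 → d = 147/8
a_max = (21/8−0)/(7/8−0) = 3
max v = 21/4 over t∈[7/4,7/2] → v_max = 21/4
check: 21/4·(7/4+7/4) = 147/8 ✓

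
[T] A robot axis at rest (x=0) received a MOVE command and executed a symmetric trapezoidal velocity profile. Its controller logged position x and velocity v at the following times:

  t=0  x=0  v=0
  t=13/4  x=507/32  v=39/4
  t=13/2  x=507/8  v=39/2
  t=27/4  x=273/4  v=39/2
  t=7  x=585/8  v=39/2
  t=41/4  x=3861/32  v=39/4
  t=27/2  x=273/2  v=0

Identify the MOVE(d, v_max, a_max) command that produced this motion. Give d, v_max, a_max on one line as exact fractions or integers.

final state: t=27/2, x=273/2, v=0 → d = 273/2
a_max = (39/4−0)/(13/4−0) = 3
max v = 39/2 over t∈[13/2,7] → v_max = 39/2
check: 39/2·(13/2+1/2) = 273/2 ✓

d=273/2 v_max=39/2 a_max=3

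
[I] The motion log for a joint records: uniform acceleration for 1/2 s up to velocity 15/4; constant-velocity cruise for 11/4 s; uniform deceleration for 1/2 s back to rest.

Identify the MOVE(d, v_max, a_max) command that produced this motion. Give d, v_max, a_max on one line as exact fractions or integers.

d=195/16 v_max=15/4 a_max=15/2

a_max = (15/4)/(1/2) = 15/2
d_a = ½·15/4·1/2 = 15/16; d_c = 15/4·11/4 = 165/16
d = 2·15/16 + 165/16 = 195/16
t_c = 11/4 > 0 → v_max = v_peak = 15/4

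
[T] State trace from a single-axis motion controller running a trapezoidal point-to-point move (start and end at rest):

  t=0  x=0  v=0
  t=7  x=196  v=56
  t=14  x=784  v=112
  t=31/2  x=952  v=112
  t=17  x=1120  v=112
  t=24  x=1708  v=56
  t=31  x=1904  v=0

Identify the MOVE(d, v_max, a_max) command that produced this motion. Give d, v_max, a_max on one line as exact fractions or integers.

d=1904 v_max=112 a_max=8

final state: t=31, x=1904, v=0 → d = 1904
a_max = (56−0)/(7−0) = 8
max v = 112 over t∈[14,17] → v_max = 112
check: 112·(14+3) = 1904 ✓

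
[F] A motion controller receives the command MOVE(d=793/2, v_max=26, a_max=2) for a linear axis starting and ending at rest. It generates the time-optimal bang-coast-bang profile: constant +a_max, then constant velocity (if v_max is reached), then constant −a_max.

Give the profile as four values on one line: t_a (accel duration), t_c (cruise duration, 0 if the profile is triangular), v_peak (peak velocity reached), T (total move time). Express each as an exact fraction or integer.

t_a=13 t_c=9/4 v_peak=26 T=113/4

(v_max)²/a_max = 26²/2 = 338
793/2 ≥ 338 ⇒ cruise phase
t_a = 26/2 = 13; v_peak = 26
d_cruise = 793/2 − 338 = 117/2; t_c = (117/2)/26 = 9/4
T = 2·13 + 9/4 = 113/4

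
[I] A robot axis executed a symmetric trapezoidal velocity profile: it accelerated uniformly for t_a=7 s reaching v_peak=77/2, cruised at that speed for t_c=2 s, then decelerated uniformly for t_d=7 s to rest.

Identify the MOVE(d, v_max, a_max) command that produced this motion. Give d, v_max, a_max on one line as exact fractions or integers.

a_max = (77/2)/7 = 11/2
d_a = ½·77/2·7 = 539/4; d_c = 77/2·2 = 77
d = 2·539/4 + 77 = 693/2
t_c = 2 > 0 so v_max = 77/2

d=693/2 v_max=77/2 a_max=11/2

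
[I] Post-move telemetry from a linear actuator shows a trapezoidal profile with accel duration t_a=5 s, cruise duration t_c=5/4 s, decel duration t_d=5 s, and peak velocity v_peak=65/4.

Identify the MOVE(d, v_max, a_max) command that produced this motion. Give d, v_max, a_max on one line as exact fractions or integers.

d=1625/16 v_max=65/4 a_max=13/4

a_max = (65/4)/5 = 13/4
d_a = ½·65/4·5 = 325/8; d_c = 65/4·5/4 = 325/16
d = 2·325/8 + 325/16 = 1625/16
t_c = 5/4 > 0 → v_max = v_peak = 65/4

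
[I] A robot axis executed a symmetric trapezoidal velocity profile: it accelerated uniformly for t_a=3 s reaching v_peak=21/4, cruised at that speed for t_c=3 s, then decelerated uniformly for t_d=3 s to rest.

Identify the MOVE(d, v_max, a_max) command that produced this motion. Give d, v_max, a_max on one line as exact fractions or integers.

d=63/2 v_max=21/4 a_max=7/4

a_max = (21/4)/3 = 7/4
d_a = ½·21/4·3 = 63/8; d_c = 21/4·3 = 63/4
d = 2·63/8 + 63/4 = 63/2
t_c = 3 > 0 ⇒ limit active, v_max = 21/4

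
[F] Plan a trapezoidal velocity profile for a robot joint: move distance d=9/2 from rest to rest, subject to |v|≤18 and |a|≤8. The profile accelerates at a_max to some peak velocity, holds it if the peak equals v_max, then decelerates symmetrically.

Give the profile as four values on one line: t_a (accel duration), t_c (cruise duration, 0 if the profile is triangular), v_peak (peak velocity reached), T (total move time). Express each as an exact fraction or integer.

t_a=3/4 t_c=0 v_peak=6 T=3/2

v_max²/a_max = 18²/8 = 81/2
9/2 < 81/2 → triangular
v_peak = √(9/2·8) = √36 = 6
t_a = 6/8 = 3/4; t_c = 0
T = 2·3/4 = 3/2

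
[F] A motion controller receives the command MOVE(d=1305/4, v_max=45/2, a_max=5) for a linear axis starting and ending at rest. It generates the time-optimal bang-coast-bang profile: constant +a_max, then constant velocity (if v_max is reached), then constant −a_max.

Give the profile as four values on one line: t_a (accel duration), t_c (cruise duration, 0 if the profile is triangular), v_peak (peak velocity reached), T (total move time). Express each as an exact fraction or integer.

t_a=9/2 t_c=10 v_peak=45/2 T=19

v_max²/a_max = (45/2)²/5 = 405/4
1305/4 ≥ 405/4 → trapezoidal
t_a = (45/2)/5 = 9/2; v_peak = 45/2
d_cruise = 1305/4 − 405/4 = 225; t_c = 225/(45/2) = 10
T = 2·9/2 + 10 = 19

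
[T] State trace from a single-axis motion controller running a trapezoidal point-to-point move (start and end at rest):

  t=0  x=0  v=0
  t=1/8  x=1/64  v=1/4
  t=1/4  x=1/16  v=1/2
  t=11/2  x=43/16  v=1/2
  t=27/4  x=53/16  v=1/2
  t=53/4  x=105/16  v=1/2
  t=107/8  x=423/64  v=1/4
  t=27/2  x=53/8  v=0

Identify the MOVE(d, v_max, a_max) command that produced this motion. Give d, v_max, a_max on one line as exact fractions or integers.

d=53/8 v_max=1/2 a_max=2

final state: t=27/2, x=53/8, v=0 → d = 53/8
a_max = (1/4−0)/(1/8−0) = 2
max v = 1/2 over t∈[1/4,53/4] → v_max = 1/2
check: 1/2·(1/4+13) = 53/8 ✓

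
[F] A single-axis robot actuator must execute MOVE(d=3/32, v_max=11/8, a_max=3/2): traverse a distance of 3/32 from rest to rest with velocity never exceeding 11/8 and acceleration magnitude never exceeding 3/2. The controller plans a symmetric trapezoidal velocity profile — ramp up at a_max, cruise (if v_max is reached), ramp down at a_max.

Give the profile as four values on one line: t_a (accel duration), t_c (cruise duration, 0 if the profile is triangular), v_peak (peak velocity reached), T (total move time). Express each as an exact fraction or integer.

t_a=1/4 t_c=0 v_peak=3/8 T=1/2

v_max²/a_max = (11/8)²/(3/2) = 121/96
3/32 < 121/96 → triangular
v_peak = √(3/32·3/2) = √(9/64) = 3/8
t_a = (3/8)/(3/2) = 1/4; t_c = 0
T = 2·1/4 = 1/2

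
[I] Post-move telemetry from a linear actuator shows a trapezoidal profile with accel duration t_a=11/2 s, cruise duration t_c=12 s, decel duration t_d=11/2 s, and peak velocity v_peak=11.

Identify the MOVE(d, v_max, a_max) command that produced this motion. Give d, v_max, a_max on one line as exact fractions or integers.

d=385/2 v_max=11 a_max=2

a_max = 11/(11/2) = 2
d_a = ½·11·11/2 = 121/4; d_c = 11·12 = 132
d = 2·121/4 + 132 = 385/2
t_c = 12 > 0 so v_max = 11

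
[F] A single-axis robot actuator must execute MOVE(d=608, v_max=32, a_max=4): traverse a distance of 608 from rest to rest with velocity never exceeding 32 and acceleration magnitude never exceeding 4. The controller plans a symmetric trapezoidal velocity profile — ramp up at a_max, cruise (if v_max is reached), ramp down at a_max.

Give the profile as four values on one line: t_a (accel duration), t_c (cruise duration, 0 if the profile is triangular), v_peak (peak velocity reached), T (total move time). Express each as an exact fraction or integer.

t_a=8 t_c=11 v_peak=32 T=27

(v_max)²/a_max = 32²/4 = 256
608 ≥ 256 → trapezoidal
t_a = 32/4 = 8; v_peak = 32
d_cruise = 608 − 256 = 352; t_c = 352/32 = 11
T = 2·8 + 11 = 27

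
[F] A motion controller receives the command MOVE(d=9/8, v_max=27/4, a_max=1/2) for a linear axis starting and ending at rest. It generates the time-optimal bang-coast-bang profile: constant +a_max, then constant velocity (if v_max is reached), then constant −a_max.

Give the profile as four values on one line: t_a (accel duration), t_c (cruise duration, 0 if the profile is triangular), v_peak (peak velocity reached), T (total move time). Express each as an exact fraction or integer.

v_max²/a_max = (27/4)²/(1/2) = 729/8
9/8 < 729/8 so t_c = 0
v_peak = √(9/8·1/2) = √(9/16) = 3/4
t_a = (3/4)/(1/2) = 3/2; t_c = 0
T = 2·3/2 = 3

t_a=3/2 t_c=0 v_peak=3/4 T=3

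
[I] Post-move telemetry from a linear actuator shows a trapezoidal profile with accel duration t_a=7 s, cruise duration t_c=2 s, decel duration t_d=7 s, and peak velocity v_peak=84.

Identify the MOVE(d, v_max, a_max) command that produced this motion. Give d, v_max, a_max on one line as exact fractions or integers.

d=756 v_max=84 a_max=12

a_max = 84/7 = 12
d_a = ½·84·7 = 294; d_c = 84·2 = 168
d = 2·294 + 168 = 756
t_c = 2 > 0 → v_max = v_peak = 84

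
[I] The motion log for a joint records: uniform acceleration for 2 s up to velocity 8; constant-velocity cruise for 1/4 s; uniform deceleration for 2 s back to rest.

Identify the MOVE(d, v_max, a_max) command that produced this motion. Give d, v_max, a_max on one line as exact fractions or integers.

d=18 v_max=8 a_max=4

a_max = 8/2 = 4
d_a = ½·8·2 = 8; d_c = 8·1/4 = 2
d = 2·8 + 2 = 18
t_c = 1/4 > 0 so v_max = 8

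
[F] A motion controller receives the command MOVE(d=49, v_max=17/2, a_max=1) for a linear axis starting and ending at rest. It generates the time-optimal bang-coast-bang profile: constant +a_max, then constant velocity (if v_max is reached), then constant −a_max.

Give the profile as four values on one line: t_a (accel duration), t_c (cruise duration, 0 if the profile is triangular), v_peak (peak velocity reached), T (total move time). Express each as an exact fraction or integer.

t_a=7 t_c=0 v_peak=7 T=14

v_max²/a_max = (17/2)²/1 = 289/4
49 < 289/4 so t_c = 0
v_peak = √(49·1) = √49 = 7
t_a = 7/1 = 7; t_c = 0
T = 2·7 = 14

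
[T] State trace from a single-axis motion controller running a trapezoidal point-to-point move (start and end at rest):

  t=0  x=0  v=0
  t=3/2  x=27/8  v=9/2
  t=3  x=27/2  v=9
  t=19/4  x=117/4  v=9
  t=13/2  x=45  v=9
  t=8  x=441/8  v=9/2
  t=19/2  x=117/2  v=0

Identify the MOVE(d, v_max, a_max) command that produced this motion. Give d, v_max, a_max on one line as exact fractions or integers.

final state: t=19/2, x=117/2, v=0 → d = 117/2
a_max = (9/2−0)/(3/2−0) = 3
max v = 9 over t∈[3,13/2] → v_max = 9
check: 9·(3+7/2) = 117/2 ✓

d=117/2 v_max=9 a_max=3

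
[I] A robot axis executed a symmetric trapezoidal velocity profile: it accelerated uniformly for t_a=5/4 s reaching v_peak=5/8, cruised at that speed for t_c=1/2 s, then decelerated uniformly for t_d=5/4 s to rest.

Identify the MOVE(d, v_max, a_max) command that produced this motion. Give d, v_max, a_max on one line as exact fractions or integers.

d=35/32 v_max=5/8 a_max=1/2

a_max = (5/8)/(5/4) = 1/2
d_a = ½·5/8·5/4 = 25/64; d_c = 5/8·1/2 = 5/16
d = 2·25/64 + 5/16 = 35/32
t_c = 1/2 > 0 so v_max = 5/8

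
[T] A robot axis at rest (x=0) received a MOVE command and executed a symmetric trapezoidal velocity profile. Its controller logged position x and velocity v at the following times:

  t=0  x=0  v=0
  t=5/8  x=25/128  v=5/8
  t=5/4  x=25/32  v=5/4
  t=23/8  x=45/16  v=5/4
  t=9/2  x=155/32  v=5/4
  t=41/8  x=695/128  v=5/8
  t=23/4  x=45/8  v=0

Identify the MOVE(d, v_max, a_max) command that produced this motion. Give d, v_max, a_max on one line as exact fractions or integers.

d=45/8 v_max=5/4 a_max=1

final state: t=23/4, x=45/8, v=0 → d = 45/8
a_max = (5/8−0)/(5/8−0) = 1
max v = 5/4 over t∈[5/4,9/2] → v_max = 5/4
check: 5/4·(5/4+13/4) = 45/8 ✓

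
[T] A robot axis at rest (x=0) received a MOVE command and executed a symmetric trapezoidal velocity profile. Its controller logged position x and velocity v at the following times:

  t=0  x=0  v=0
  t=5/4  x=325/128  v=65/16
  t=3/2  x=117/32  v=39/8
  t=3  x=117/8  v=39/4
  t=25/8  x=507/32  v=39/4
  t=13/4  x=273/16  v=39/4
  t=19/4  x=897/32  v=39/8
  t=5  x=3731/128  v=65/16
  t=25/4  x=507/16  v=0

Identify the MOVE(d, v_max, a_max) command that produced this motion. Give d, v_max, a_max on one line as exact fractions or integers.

d=507/16 v_max=39/4 a_max=13/4

final state: t=25/4, x=507/16, v=0 → d = 507/16
a_max = (65/16−0)/(5/4−0) = 13/4
max v = 39/4 over t∈[3,13/4] → v_max = 39/4
check: 39/4·(3+1/4) = 507/16 ✓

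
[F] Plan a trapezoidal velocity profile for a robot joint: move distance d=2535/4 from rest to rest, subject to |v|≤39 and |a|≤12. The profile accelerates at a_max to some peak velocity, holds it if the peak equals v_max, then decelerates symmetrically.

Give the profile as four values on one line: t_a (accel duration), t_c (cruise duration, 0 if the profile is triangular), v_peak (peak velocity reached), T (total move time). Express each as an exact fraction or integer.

t_a=13/4 t_c=13 v_peak=39 T=39/2

vₘ²/aₘ = 39²/12 = 507/4
2535/4 ≥ 507/4 so v_max reached
t_a = 39/12 = 13/4; v_peak = 39
d_cruise = 2535/4 − 507/4 = 507; t_c = 507/39 = 13
T = 2·13/4 + 13 = 39/2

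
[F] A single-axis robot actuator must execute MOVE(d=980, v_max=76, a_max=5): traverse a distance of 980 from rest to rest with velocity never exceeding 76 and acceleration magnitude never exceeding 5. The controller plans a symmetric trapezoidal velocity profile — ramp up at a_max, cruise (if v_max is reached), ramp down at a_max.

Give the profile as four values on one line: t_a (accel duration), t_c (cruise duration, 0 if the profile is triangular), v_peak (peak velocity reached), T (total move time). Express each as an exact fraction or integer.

(v_max)²/a_max = 76²/5 = 5776/5
980 < 5776/5 ⇒ no cruise
v_peak = √(980·5) = √4900 = 70
t_a = 70/5 = 14; t_c = 0
T = 2·14 = 28

t_a=14 t_c=0 v_peak=70 T=28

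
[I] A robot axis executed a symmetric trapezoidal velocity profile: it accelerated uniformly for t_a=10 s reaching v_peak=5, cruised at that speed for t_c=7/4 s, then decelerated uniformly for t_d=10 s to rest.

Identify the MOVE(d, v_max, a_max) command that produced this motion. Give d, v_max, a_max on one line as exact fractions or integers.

d=235/4 v_max=5 a_max=1/2

a_max = 5/10 = 1/2
d_a = ½·5·10 = 25; d_c = 5·7/4 = 35/4
d = 2·25 + 35/4 = 235/4
t_c = 7/4 > 0 → v_max = v_peak = 5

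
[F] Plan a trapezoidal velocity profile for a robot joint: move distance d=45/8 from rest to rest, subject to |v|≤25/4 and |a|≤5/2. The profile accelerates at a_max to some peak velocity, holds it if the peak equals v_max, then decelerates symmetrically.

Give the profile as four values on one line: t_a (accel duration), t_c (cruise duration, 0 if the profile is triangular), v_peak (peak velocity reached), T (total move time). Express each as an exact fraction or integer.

t_a=3/2 t_c=0 v_peak=15/4 T=3

v_max²/a_max = (25/4)²/(5/2) = 125/8
45/8 < 125/8 so t_c = 0
v_peak = √(45/8·5/2) = √(225/16) = 15/4
t_a = (15/4)/(5/2) = 3/2; t_c = 0
T = 2·3/2 = 3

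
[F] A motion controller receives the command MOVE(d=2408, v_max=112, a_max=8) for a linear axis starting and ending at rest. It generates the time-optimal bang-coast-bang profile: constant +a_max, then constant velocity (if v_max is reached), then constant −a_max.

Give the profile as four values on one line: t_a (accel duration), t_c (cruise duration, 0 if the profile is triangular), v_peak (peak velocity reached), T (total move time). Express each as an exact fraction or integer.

t_a=14 t_c=15/2 v_peak=112 T=71/2

v_max²/a_max = 112²/8 = 1568
2408 ≥ 1568 ⇒ cruise phase
t_a = 112/8 = 14; v_peak = 112
d_cruise = 2408 − 1568 = 840; t_c = 840/112 = 15/2
T = 2·14 + 15/2 = 71/2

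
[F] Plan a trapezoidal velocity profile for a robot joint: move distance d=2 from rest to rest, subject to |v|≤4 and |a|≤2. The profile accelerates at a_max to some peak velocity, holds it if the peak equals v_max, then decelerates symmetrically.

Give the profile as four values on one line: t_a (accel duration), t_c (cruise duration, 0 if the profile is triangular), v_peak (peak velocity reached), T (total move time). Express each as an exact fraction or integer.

t_a=1 t_c=0 v_peak=2 T=2

(v_max)²/a_max = 4²/2 = 8
2 < 8 so t_c = 0
v_peak = √(2·2) = √4 = 2
t_a = 2/2 = 1; t_c = 0
T = 2·1 = 2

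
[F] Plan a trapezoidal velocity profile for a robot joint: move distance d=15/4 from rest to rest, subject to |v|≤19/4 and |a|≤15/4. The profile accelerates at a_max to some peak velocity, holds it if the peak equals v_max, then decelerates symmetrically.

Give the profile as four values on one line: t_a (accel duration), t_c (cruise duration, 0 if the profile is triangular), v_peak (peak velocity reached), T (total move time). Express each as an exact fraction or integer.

t_a=1 t_c=0 v_peak=15/4 T=2

v_max²/a_max = (19/4)²/(15/4) = 361/60
15/4 < 361/60 → triangular
v_peak = √(15/4·15/4) = √(225/16) = 15/4
t_a = (15/4)/(15/4) = 1; t_c = 0
T = 2·1 = 2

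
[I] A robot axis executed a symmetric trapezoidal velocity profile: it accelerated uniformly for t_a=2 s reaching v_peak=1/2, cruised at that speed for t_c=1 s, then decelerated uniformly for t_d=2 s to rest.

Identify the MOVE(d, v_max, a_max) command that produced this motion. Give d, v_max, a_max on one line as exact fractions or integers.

d=3/2 v_max=1/2 a_max=1/4

a_max = (1/2)/2 = 1/4
d_a = ½·1/2·2 = 1/2; d_c = 1/2·1 = 1/2
d = 2·1/2 + 1/2 = 3/2
t_c = 1 > 0 ⇒ limit active, v_max = 1/2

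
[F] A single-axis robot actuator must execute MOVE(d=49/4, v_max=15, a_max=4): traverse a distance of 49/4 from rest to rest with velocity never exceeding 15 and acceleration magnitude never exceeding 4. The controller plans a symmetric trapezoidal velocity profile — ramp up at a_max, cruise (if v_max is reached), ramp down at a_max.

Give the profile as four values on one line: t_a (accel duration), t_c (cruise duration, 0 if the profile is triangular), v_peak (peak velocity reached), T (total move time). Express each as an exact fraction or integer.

v_max²/a_max = 15²/4 = 225/4
49/4 < 225/4 so t_c = 0
v_peak = √(49/4·4) = √49 = 7
t_a = 7/4; t_c = 0
T = 2·7/4 = 7/2

t_a=7/4 t_c=0 v_peak=7 T=7/2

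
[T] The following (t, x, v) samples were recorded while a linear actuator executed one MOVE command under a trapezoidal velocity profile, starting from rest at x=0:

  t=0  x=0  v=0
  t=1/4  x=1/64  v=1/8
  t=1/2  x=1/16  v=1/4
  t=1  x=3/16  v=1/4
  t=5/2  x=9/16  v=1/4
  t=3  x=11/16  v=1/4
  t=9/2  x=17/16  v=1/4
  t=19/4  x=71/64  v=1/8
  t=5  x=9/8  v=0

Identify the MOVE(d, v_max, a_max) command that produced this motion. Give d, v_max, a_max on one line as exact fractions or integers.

final state: t=5, x=9/8, v=0 → d = 9/8
a_max = (1/8−0)/(1/4−0) = 1/2
max v = 1/4 over t∈[1/2,9/2] → v_max = 1/4
check: 1/4·(1/2+4) = 9/8 ✓

d=9/8 v_max=1/4 a_max=1/2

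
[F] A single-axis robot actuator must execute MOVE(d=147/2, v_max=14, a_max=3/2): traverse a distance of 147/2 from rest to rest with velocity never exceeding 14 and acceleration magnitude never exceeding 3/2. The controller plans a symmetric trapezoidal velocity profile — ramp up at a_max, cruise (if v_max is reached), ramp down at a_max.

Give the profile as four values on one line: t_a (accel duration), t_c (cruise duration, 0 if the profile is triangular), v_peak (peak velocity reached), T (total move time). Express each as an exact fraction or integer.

t_a=7 t_c=0 v_peak=21/2 T=14

(v_max)²/a_max = 14²/(3/2) = 392/3
147/2 < 392/3 → triangular
v_peak = √(147/2·3/2) = √(441/4) = 21/2
t_a = (21/2)/(3/2) = 7; t_c = 0
T = 2·7 = 14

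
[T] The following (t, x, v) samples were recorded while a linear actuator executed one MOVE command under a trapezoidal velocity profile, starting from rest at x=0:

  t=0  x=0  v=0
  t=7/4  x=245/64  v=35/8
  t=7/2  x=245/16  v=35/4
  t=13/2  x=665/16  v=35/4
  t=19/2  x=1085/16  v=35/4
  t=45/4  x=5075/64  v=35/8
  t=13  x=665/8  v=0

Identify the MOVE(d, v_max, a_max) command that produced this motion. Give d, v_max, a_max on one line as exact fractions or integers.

final state: t=13, x=665/8, v=0 → d = 665/8
a_max = (35/8−0)/(7/4−0) = 5/2
max v = 35/4 over t∈[7/2,19/2] → v_max = 35/4
check: 35/4·(7/2+6) = 665/8 ✓

d=665/8 v_max=35/4 a_max=5/2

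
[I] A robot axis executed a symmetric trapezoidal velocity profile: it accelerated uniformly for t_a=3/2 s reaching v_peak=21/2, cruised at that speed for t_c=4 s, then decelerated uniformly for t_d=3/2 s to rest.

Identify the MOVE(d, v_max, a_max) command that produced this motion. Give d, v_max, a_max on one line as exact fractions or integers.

d=231/4 v_max=21/2 a_max=7

a_max = (21/2)/(3/2) = 7
d_a = ½·21/2·3/2 = 63/8; d_c = 21/2·4 = 42
d = 2·63/8 + 42 = 231/4
t_c = 4 > 0 → v_max = v_peak = 21/2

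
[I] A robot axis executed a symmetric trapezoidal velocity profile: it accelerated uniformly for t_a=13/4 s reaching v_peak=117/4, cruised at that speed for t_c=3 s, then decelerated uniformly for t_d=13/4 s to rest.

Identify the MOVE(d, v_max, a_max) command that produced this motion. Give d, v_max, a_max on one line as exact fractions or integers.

d=2925/16 v_max=117/4 a_max=9

a_max = (117/4)/(13/4) = 9
d_a = ½·117/4·13/4 = 1521/32; d_c = 117/4·3 = 351/4
d = 2·1521/32 + 351/4 = 2925/16
t_c = 3 > 0 so v_max = 117/4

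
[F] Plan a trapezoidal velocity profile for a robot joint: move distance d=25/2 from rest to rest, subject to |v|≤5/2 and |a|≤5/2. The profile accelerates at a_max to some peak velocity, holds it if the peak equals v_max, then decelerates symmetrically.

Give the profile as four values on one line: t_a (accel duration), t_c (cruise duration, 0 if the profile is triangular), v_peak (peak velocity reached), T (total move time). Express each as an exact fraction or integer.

v_max²/a_max = (5/2)²/(5/2) = 5/2
25/2 ≥ 5/2 → trapezoidal
t_a = (5/2)/(5/2) = 1; v_peak = 5/2
d_cruise = 25/2 − 5/2 = 10; t_c = 10/(5/2) = 4
T = 2·1 + 4 = 6

t_a=1 t_c=4 v_peak=5/2 T=6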